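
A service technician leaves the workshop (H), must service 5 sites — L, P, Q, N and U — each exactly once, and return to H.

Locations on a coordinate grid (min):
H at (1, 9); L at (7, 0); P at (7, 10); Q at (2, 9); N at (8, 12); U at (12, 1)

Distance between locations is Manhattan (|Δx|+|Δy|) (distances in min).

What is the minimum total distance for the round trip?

There are 60 distinct closed tours to check (reversals are equivalent).
H→L→P→Q→N→U→H: 15+10+6+9+15+19 = 74
H→L→P→Q→U→N→H: 15+10+6+18+15+10 = 74
H→L→P→N→Q→U→H: 15+10+3+9+18+19 = 74
H→L→P→N→U→Q→H: 15+10+3+15+18+1 = 62
H→L→P→U→Q→N→H: 15+10+14+18+9+10 = 76
H→L→P→U→N→Q→H: 15+10+14+15+9+1 = 64
H→L→Q→P→N→U→H: 15+14+6+3+15+19 = 72
H→L→Q→P→U→N→H: 15+14+6+14+15+10 = 74
H→L→Q→N→P→U→H: 15+14+9+3+14+19 = 74
H→L→Q→N→U→P→H: 15+14+9+15+14+7 = 74
H→L→Q→U→P→N→H: 15+14+18+14+3+10 = 74
H→L→Q→U→N→P→H: 15+14+18+15+3+7 = 72
H→L→N→P→Q→U→H: 15+13+3+6+18+19 = 74
H→L→N→P→U→Q→H: 15+13+3+14+18+1 = 64
… (46 more)
H→L→U→N→P→Q→H: 15+6+15+3+6+1 = 46  ← best
The minimum is 46.
One optimal route: H → L → U → N → P → Q → H (or its reverse).

46 min — the shortest possible round trip.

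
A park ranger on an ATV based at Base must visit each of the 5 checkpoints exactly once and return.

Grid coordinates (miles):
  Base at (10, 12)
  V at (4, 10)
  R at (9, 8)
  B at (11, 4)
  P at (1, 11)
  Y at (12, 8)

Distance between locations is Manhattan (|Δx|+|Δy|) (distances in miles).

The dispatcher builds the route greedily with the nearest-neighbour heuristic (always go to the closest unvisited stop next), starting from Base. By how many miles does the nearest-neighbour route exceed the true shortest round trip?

2 miles longer than the optimal tour.

Base: R=5, Y=6, V=8, B=9, P=10 ⇒ R
R: Y=3, B=6, V=7, P=11 ⇒ Y
Y: B=5, V=10, P=14 ⇒ B
B: V=13, P=17 ⇒ V
V: P=4 ⇒ P
NN route Base → R → Y → B → V → P → Base costs 40.
Optimal: Base → B → Y → R → V → P → Base costs 38 (by enumerating all 60 distinct tours).
Excess = 40 − 38 = 2.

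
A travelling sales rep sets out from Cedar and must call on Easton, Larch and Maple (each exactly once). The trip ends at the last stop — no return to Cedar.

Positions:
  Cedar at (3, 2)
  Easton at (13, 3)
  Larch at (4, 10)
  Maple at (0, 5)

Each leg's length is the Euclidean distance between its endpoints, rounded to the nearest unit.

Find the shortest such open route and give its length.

21 — the minimum one-way total.

There are 3! = 6 possible orderings.
Cedar - Easton - Larch - Maple: 10+11+6 = 27
Cedar - Easton - Maple - Larch: 10+13+6 = 29
Cedar - Larch - Easton - Maple: 8+11+13 = 32
Cedar - Larch - Maple - Easton: 8+6+13 = 27
Cedar - Maple - Easton - Larch: 4+13+11 = 28
Cedar - Maple - Larch - Easton: 4+6+11 = 21
The minimum is 21.
One shortest path: Cedar → Maple → Larch → Easton.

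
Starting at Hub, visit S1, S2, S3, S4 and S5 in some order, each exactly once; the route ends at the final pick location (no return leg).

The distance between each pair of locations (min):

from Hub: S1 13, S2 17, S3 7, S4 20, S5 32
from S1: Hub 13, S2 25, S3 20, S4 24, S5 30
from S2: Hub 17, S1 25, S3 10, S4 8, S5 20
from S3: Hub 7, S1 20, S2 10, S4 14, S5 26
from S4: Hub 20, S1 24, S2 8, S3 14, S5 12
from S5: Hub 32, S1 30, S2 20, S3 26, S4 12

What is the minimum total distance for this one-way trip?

There are 5! = 120 possible orderings.
Hub - S1 - S2 - S3 - S4 - S5: 13+25+10+14+12 = 74
Hub - S1 - S2 - S3 - S5 - S4: 13+25+10+26+12 = 86
Hub - S1 - S2 - S4 - S3 - S5: 13+25+8+14+26 = 86
Hub - S1 - S2 - S4 - S5 - S3: 13+25+8+12+26 = 84
Hub - S1 - S2 - S5 - S3 - S4: 13+25+20+26+14 = 98
Hub - S1 - S2 - S5 - S4 - S3: 13+25+20+12+14 = 84
Hub - S1 - S3 - S2 - S4 - S5: 13+20+10+8+12 = 63
Hub - S1 - S3 - S2 - S5 - S4: 13+20+10+20+12 = 75
Hub - S1 - S3 - S4 - S2 - S5: 13+20+14+8+20 = 75
Hub - S1 - S3 - S4 - S5 - S2: 13+20+14+12+20 = 79
Hub - S1 - S3 - S5 - S2 - S4: 13+20+26+20+8 = 87
Hub - S1 - S3 - S5 - S4 - S2: 13+20+26+12+8 = 79
Hub - S1 - S4 - S2 - S3 - S5: 13+24+8+10+26 = 81
Hub - S1 - S4 - S2 - S5 - S3: 13+24+8+20+26 = 91
… (106 more)
The minimum is 63.
One shortest path: Hub → S1 → S3 → S2 → S4 → S5.

Shortest open route: 63 min.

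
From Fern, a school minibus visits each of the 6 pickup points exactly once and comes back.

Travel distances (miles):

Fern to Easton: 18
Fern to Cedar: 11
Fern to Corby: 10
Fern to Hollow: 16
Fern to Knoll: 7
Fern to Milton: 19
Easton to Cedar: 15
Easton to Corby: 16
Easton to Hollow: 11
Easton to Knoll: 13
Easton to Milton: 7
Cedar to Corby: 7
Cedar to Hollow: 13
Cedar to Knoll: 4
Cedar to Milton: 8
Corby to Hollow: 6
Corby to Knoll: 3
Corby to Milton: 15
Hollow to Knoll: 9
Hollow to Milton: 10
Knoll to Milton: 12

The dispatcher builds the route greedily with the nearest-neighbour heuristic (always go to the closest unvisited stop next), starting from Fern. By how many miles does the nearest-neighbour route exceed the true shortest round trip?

Excess over optimum: 6 miles.

Fern: Knoll=7, Corby=10, Cedar=11, Hollow=16, Easton=18, Milton=19 ⇒ Knoll
Knoll: Corby=3, Cedar=4, Hollow=9, Milton=12, Easton=13 ⇒ Corby
Corby: Hollow=6, Cedar=7, Milton=15, Easton=16 ⇒ Hollow
Hollow: Milton=10, Easton=11, Cedar=13 ⇒ Milton
Milton: Easton=7, Cedar=8 ⇒ Easton
Easton: Cedar=15 ⇒ Cedar
NN route Fern → Knoll → Corby → Hollow → Milton → Easton → Cedar → Fern costs 59.
Optimal: Fern → Cedar → Milton → Easton → Hollow → Corby → Knoll → Fern costs 53 (by enumerating all 360 distinct tours).
Excess = 59 − 53 = 6.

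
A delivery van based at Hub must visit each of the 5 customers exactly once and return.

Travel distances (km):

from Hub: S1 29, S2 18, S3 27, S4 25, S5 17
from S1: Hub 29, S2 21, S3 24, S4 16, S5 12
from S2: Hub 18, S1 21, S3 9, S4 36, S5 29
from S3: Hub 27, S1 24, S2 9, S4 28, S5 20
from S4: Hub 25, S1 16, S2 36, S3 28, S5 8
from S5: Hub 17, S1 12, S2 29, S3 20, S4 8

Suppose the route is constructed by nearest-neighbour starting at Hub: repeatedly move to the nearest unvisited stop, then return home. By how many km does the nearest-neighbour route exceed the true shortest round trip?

The nearest-neighbour route is 6 km longer than optimal.

From Hub: S5=17, S2=18, S4=25, S3=27, S1=29 → choose S5 (17).
From S5: S4=8, S1=12, S3=20, S2=29 → choose S4 (8).
From S4: S1=16, S3=28, S2=36 → choose S1 (16).
From S1: S2=21, S3=24 → choose S2 (21).
From S2: S3=9 → choose S3 (9).
NN route Hub → S5 → S4 → S1 → S2 → S3 → Hub costs 98.
Optimal: Hub → S2 → S3 → S1 → S4 → S5 → Hub costs 92 (by enumerating all 60 distinct tours).
Excess = 98 − 92 = 6.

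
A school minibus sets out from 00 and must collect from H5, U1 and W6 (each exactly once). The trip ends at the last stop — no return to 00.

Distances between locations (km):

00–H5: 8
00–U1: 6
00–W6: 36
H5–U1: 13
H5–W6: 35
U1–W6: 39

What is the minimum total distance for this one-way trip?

Shortest open route: 54 km.

There are 3! = 6 possible orderings.
00→H5→U1→W6: 8+13+39 = 60
00→H5→W6→U1: 8+35+39 = 82
00→U1→H5→W6: 6+13+35 = 54
00→U1→W6→H5: 6+39+35 = 80
00→W6→H5→U1: 36+35+13 = 84
00→W6→U1→H5: 36+39+13 = 88
The minimum is 54.
One shortest path: 00 → U1 → H5 → W6.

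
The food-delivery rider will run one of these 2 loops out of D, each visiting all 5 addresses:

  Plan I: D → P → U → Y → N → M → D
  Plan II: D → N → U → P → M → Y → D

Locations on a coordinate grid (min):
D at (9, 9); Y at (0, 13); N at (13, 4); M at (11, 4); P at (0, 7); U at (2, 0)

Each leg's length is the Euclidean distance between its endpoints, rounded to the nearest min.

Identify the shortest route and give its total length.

Shortest is Plan I, total 52 min.

Plan I: 9 + 7 + 13 + 16 + 2 + 5 = 52
Plan II: 6 + 12 + 7 + 11 + 14 + 10 = 60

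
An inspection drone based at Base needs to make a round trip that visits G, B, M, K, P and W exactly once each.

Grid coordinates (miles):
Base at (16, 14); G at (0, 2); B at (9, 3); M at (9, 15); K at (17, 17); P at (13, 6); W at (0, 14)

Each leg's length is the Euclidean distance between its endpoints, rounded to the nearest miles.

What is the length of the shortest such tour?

Minimum total distance: 55 miles.

There are 360 distinct closed tours to check (reversals are equivalent).
Base - G - B - M - K - P - W - Base: 20+9+12+8+12+15+16 = 92
Base - G - B - M - K - W - P - Base: 20+9+12+8+17+15+9 = 90
Base - G - B - M - P - K - W - Base: 20+9+12+10+12+17+16 = 96
Base - G - B - M - P - W - K - Base: 20+9+12+10+15+17+3 = 86
Base - G - B - M - W - K - P - Base: 20+9+12+9+17+12+9 = 88
Base - G - B - M - W - P - K - Base: 20+9+12+9+15+12+3 = 80
Base - G - B - K - M - P - W - Base: 20+9+16+8+10+15+16 = 94
Base - G - B - K - M - W - P - Base: 20+9+16+8+9+15+9 = 86
… (352 more)
Base - K - M - W - G - B - P - Base: 3+8+9+12+9+5+9 = 55  ← best
The minimum is 55.
One optimal route: Base → K → M → W → G → B → P → Base (or its reverse).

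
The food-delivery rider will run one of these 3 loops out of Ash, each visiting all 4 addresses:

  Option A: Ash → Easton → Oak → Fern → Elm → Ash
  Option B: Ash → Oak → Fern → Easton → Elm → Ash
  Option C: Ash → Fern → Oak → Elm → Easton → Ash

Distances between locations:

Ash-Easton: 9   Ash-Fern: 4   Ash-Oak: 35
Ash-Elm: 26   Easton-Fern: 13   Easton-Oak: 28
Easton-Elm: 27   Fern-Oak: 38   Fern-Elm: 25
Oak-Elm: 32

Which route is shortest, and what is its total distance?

Shortest is Option C, total 110.

Option A: 9 + 28 + 38 + 25 + 26 = 126
Option B: 35 + 38 + 13 + 27 + 26 = 139
Option C: 4 + 38 + 32 + 27 + 9 = 110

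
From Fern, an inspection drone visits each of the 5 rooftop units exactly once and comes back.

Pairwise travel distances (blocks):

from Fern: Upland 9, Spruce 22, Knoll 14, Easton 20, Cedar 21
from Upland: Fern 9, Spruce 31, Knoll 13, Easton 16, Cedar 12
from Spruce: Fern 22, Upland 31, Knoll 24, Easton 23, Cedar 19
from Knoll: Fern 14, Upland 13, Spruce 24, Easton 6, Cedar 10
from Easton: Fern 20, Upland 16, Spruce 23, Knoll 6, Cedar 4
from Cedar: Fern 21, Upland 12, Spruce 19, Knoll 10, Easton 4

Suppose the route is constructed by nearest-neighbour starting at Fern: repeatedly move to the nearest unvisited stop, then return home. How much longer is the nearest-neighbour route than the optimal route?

From Fern: Upland=9, Knoll=14, Easton=20, Cedar=21, Spruce=22 → choose Upland (9).
From Upland: Cedar=12, Knoll=13, Easton=16, Spruce=31 → choose Cedar (12).
From Cedar: Easton=4, Knoll=10, Spruce=19 → choose Easton (4).
From Easton: Knoll=6, Spruce=23 → choose Knoll (6).
From Knoll: Spruce=24 → choose Spruce (24).
NN route Fern → Upland → Cedar → Easton → Knoll → Spruce → Fern costs 77.
Optimal: Fern → Upland → Knoll → Easton → Cedar → Spruce → Fern costs 73 (by enumerating all 60 distinct tours).
Excess = 77 − 73 = 4.

The nearest-neighbour route is 4 blocks longer than optimal.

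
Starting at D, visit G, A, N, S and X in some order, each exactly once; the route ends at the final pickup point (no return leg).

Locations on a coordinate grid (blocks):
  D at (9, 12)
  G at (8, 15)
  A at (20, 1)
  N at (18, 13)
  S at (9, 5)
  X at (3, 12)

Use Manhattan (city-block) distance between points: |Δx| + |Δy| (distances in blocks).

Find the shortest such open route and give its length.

54 blocks — the minimum one-way total.

There are 5! = 120 possible orderings.
D→G→A→N→S→X: 4+26+14+17+13 = 74
D→G→A→N→X→S: 4+26+14+16+13 = 73
D→G→A→S→N→X: 4+26+15+17+16 = 78
D→G→A→S→X→N: 4+26+15+13+16 = 74
D→G→A→X→N→S: 4+26+28+16+17 = 91
D→G→A→X→S→N: 4+26+28+13+17 = 88
D→G→N→A→S→X: 4+12+14+15+13 = 58
D→G→N→A→X→S: 4+12+14+28+13 = 71
D→G→N→S→A→X: 4+12+17+15+28 = 76
D→G→N→S→X→A: 4+12+17+13+28 = 74
D→G→N→X→A→S: 4+12+16+28+15 = 75
D→G→N→X→S→A: 4+12+16+13+15 = 60
D→G→S→A→N→X: 4+11+15+14+16 = 60
D→G→S→A→X→N: 4+11+15+28+16 = 74
… (106 more)
D→G→X→S→A→N: 4+8+13+15+14 = 54  ← best
The minimum is 54.
One shortest path: D → G → X → S → A → N.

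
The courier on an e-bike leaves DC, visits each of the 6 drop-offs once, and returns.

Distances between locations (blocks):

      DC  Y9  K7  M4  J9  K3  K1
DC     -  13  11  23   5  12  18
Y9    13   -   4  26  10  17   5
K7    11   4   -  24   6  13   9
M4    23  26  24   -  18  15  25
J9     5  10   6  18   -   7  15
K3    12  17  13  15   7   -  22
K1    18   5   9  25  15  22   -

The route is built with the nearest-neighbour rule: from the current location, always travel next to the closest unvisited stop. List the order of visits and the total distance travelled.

At DC the remaining stops are J9 5, K7 11, K3 12, Y9 13, K1 18, M4 23; go to J9.
At J9 the remaining stops are K7 6, K3 7, Y9 10, K1 15, M4 18; go to K7.
At K7 the remaining stops are Y9 4, K1 9, K3 13, M4 24; go to Y9.
At Y9 the remaining stops are K1 5, K3 17, M4 26; go to K1.
At K1 the remaining stops are K3 22, M4 25; go to K3.
At K3 the remaining stops are M4 15; go to M4.
Return M4→DC: 23.
Total = 5 + 6 + 4 + 5 + 22 + 15 + 23 = 80.

80 blocks along DC → J9 → K7 → Y9 → K1 → K3 → M4 → DC.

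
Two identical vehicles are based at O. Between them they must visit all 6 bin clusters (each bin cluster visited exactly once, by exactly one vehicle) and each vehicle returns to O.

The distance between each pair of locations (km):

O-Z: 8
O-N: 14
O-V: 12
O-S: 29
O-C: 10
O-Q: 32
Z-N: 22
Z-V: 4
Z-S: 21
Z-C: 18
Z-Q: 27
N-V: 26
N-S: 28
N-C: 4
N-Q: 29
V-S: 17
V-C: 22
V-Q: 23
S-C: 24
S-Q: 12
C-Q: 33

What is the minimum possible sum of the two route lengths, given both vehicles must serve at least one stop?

Try each way of splitting the stops between the two vehicles (each non-empty) and, for each split, find the best tour for each vehicle:
  {Z} + {N, V, S, C, Q}: 16 + 84 = 100
  {N} + {Z, V, S, C, Q}: 28 + 81 = 109
  {Z, N} + {V, S, C, Q}: 44 + 81 = 125
  {V} + {Z, N, S, C, Q}: 24 + 84 = 108
  {Z, V} + {N, S, C, Q}: 24 + 84 = 108
  {N, V} + {Z, S, C, Q}: 52 + 81 = 133
  … (31 splits in total)
Best: vehicle 1 O → Z → O = 16; vehicle 2 O → V → S → Q → N → C → O = 84; combined 100.

Minimum combined distance: 100 km.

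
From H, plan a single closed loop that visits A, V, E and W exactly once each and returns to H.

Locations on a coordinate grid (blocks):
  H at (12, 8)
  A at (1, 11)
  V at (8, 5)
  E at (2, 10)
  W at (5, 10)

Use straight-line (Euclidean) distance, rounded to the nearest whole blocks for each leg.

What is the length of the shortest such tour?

25 blocks — the shortest possible round trip.

H - A - V - E - W - H: 11+9+8+3+7 = 38
H - A - V - W - E - H: 11+9+6+3+10 = 39
H - A - E - V - W - H: 11+1+8+6+7 = 33
H - A - E - W - V - H: 11+1+3+6+5 = 26
H - A - W - V - E - H: 11+4+6+8+10 = 39
H - A - W - E - V - H: 11+4+3+8+5 = 31
H - V - A - E - W - H: 5+9+1+3+7 = 25
H - V - A - W - E - H: 5+9+4+3+10 = 31
H - V - E - A - W - H: 5+8+1+4+7 = 25
H - V - W - A - E - H: 5+6+4+1+10 = 26
H - E - A - V - W - H: 10+1+9+6+7 = 33
H - E - V - A - W - H: 10+8+9+4+7 = 38
The minimum is 25.
One optimal route: H → V → A → E → W → H (or its reverse).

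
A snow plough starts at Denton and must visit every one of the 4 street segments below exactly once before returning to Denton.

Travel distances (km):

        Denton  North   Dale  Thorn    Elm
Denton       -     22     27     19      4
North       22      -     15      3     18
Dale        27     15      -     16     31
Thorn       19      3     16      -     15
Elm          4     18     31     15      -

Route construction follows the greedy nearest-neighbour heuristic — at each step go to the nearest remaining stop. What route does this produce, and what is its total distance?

Total distance 64 km via the nearest-neighbour route Denton → Elm → Thorn → North → Dale → Denton.

Denton → [Elm:4 / Thorn:19 / North:22 / Dale:27] → Elm (4)
Elm → [Thorn:15 / North:18 / Dale:31] → Thorn (15)
Thorn → [North:3 / Dale:16] → North (3)
North → [Dale:15] → Dale (15)
Return Dale→Denton: 27.
Total = 4 + 15 + 3 + 15 + 27 = 64.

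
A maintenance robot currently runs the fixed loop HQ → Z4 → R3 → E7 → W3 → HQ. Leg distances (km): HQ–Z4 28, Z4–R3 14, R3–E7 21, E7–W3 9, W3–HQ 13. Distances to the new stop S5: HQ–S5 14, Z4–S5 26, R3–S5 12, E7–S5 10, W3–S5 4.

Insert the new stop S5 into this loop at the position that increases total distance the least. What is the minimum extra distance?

Minimum extra distance: 1 km, inserting S5 between R3 and E7.

Insertion cost between consecutive stops i–j is d(i,S5) + d(S5,j) − d(i,j):
  between HQ and Z4: 14 + 26 − 28 = 12
  between Z4 and R3: 26 + 12 − 14 = 24
  between R3 and E7: 12 + 10 − 21 = 1
  between E7 and W3: 10 + 4 − 9 = 5
  between W3 and HQ: 4 + 14 − 13 = 5
Cheapest insertion is between R3 and E7, adding 1.
New total = 85 + 1 = 86.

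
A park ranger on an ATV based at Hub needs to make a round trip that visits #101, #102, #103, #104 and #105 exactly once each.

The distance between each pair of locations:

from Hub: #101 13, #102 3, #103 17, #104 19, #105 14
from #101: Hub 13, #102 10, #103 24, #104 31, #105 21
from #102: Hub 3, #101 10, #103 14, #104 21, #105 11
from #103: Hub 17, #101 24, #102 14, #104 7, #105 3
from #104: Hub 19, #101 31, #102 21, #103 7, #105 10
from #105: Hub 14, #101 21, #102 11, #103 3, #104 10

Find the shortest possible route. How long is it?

Shortest round trip = 63.

Hub → #101 → #102 → #103 → #104 → #105 → Hub: 13+10+14+7+10+14 = 68
Hub → #101 → #102 → #103 → #105 → #104 → Hub: 13+10+14+3+10+19 = 69
Hub → #101 → #102 → #104 → #103 → #105 → Hub: 13+10+21+7+3+14 = 68
Hub → #101 → #102 → #104 → #105 → #103 → Hub: 13+10+21+10+3+17 = 74
Hub → #101 → #102 → #105 → #103 → #104 → Hub: 13+10+11+3+7+19 = 63
Hub → #101 → #102 → #105 → #104 → #103 → Hub: 13+10+11+10+7+17 = 68
Hub → #101 → #103 → #102 → #104 → #105 → Hub: 13+24+14+21+10+14 = 96
Hub → #101 → #103 → #102 → #105 → #104 → Hub: 13+24+14+11+10+19 = 91
Hub → #101 → #103 → #104 → #102 → #105 → Hub: 13+24+7+21+11+14 = 90
Hub → #101 → #103 → #104 → #105 → #102 → Hub: 13+24+7+10+11+3 = 68
Hub → #101 → #103 → #105 → #102 → #104 → Hub: 13+24+3+11+21+19 = 91
Hub → #101 → #103 → #105 → #104 → #102 → Hub: 13+24+3+10+21+3 = 74
Hub → #101 → #104 → #102 → #103 → #105 → Hub: 13+31+21+14+3+14 = 96
Hub → #101 → #104 → #102 → #105 → #103 → Hub: 13+31+21+11+3+17 = 96
… (46 more)
The minimum is 63.
One optimal route: Hub → #101 → #102 → #105 → #103 → #104 → Hub (or its reverse).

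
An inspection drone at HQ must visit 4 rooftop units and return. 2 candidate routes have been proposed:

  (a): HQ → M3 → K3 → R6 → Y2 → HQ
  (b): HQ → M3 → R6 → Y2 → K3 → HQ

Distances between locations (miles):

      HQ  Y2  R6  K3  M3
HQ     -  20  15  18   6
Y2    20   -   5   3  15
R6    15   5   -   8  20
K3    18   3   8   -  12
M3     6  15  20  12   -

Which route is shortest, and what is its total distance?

(a): 6 + 12 + 8 + 5 + 20 = 51
(b): 6 + 20 + 5 + 3 + 18 = 52

51 miles — (a) is the shortest.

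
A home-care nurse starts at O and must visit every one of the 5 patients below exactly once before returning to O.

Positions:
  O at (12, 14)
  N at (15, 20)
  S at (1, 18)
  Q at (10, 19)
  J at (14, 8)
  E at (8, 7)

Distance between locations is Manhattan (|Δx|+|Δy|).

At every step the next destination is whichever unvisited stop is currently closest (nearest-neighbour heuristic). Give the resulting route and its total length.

Total distance 66 via the nearest-neighbour route O → Q → N → J → E → S → O.

From O: distances to unvisited — Q=7, J=8, N=9, E=11, S=15. Nearest is Q (7).
From Q: distances to unvisited — N=6, S=10, E=14, J=15. Nearest is N (6).
From N: distances to unvisited — J=13, S=16, E=20. Nearest is J (13).
From J: distances to unvisited — E=7, S=23. Nearest is E (7).
From E: distances to unvisited — S=18. Nearest is S (18).
Return S→O: 15.
Total = 7 + 6 + 13 + 7 + 18 + 15 = 66.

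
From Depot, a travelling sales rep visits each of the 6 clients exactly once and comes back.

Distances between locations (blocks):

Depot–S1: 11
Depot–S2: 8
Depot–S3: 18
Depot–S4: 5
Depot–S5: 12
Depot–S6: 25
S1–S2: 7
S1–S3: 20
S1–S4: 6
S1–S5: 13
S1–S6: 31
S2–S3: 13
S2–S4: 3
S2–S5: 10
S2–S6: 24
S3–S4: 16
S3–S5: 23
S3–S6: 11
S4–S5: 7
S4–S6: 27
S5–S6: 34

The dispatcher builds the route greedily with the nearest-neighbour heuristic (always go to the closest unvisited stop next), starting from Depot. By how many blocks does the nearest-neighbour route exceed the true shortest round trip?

From Depot: S4=5, S2=8, S1=11, S5=12, S3=18, S6=25 → choose S4 (5).
From S4: S2=3, S1=6, S5=7, S3=16, S6=27 → choose S2 (3).
From S2: S1=7, S5=10, S3=13, S6=24 → choose S1 (7).
From S1: S5=13, S3=20, S6=31 → choose S5 (13).
From S5: S3=23, S6=34 → choose S3 (23).
From S3: S6=11 → choose S6 (11).
NN route Depot → S4 → S2 → S1 → S5 → S3 → S6 → Depot costs 87.
Optimal: Depot → S4 → S5 → S1 → S2 → S3 → S6 → Depot costs 81 (by enumerating all 360 distinct tours).
Excess = 87 − 81 = 6.

The nearest-neighbour route is 6 blocks longer than optimal.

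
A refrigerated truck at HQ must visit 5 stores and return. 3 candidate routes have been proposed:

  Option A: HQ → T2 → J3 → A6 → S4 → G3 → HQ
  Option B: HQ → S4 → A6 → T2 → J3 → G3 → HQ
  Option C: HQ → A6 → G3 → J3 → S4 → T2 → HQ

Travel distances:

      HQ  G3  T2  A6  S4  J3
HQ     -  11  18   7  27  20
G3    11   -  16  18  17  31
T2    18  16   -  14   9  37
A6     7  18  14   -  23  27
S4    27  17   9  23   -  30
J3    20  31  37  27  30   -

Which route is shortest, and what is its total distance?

113 — Option C is the shortest.

Option A: 18 + 37 + 27 + 23 + 17 + 11 = 133
Option B: 27 + 23 + 14 + 37 + 31 + 11 = 143
Option C: 7 + 18 + 31 + 30 + 9 + 18 = 113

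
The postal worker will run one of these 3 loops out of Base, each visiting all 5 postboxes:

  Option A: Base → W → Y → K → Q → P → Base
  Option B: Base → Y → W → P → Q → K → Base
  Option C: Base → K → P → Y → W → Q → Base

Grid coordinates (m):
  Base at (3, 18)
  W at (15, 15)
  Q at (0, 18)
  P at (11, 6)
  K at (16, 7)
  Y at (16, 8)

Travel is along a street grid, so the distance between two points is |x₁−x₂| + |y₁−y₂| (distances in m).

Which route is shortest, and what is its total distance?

Option A: 15 + 8 + 1 + 27 + 23 + 20 = 94
Option B: 23 + 8 + 13 + 23 + 27 + 24 = 118
Option C: 24 + 6 + 7 + 8 + 18 + 3 = 66

Shortest is Option C, total 66 m.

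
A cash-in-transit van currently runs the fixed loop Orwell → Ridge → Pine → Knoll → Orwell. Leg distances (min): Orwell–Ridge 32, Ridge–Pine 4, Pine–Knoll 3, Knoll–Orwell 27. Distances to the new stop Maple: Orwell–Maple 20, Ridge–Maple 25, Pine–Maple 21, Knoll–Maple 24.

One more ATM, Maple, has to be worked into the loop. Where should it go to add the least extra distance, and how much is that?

+13 min — insert Maple between Orwell and Ridge.

Insertion cost between consecutive stops i–j is d(i,Maple) + d(Maple,j) − d(i,j):
  between Orwell and Ridge: 20 + 25 − 32 = 13
  between Ridge and Pine: 25 + 21 − 4 = 42
  between Pine and Knoll: 21 + 24 − 3 = 42
  between Knoll and Orwell: 24 + 20 − 27 = 17
Cheapest insertion is between Orwell and Ridge, adding 13.
New total = 66 + 13 = 79.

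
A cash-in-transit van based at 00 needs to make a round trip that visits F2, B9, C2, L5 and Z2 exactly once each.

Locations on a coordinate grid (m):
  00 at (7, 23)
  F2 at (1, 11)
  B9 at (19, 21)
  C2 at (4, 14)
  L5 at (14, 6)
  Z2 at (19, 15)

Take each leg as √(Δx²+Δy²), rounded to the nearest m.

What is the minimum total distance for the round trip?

With 5 stops there are 5!/2 = 60 distinct round trips (a route and its reverse cost the same).
00 → F2 → B9 → C2 → L5 → Z2 → 00: 13+21+17+13+10+14 = 88
00 → F2 → B9 → C2 → Z2 → L5 → 00: 13+21+17+15+10+18 = 94
00 → F2 → B9 → L5 → C2 → Z2 → 00: 13+21+16+13+15+14 = 92
00 → F2 → B9 → L5 → Z2 → C2 → 00: 13+21+16+10+15+9 = 84
00 → F2 → B9 → Z2 → C2 → L5 → 00: 13+21+6+15+13+18 = 86
00 → F2 → B9 → Z2 → L5 → C2 → 00: 13+21+6+10+13+9 = 72
00 → F2 → C2 → B9 → L5 → Z2 → 00: 13+4+17+16+10+14 = 74
00 → F2 → C2 → B9 → Z2 → L5 → 00: 13+4+17+6+10+18 = 68
00 → F2 → C2 → L5 → B9 → Z2 → 00: 13+4+13+16+6+14 = 66
00 → F2 → C2 → L5 → Z2 → B9 → 00: 13+4+13+10+6+12 = 58
00 → F2 → C2 → Z2 → B9 → L5 → 00: 13+4+15+6+16+18 = 72
00 → F2 → C2 → Z2 → L5 → B9 → 00: 13+4+15+10+16+12 = 70
00 → F2 → L5 → B9 → C2 → Z2 → 00: 13+14+16+17+15+14 = 89
00 → F2 → L5 → B9 → Z2 → C2 → 00: 13+14+16+6+15+9 = 73
… (46 more)
00 → B9 → Z2 → L5 → F2 → C2 → 00: 12+6+10+14+4+9 = 55  ← best
The minimum is 55.
One optimal route: 00 → B9 → Z2 → L5 → F2 → C2 → 00 (or its reverse).

55 m — the shortest possible round trip.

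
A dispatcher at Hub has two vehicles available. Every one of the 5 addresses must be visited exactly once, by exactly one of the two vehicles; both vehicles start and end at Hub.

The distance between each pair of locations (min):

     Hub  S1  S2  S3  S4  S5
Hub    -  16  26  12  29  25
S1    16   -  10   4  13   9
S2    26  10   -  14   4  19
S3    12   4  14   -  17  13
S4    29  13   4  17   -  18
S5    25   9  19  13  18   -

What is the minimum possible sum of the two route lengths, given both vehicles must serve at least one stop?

97 min — the smallest possible combined total.

Try each way of splitting the stops between the two vehicles (each non-empty) and, for each split, find the best tour for each vehicle:
  {S1} + {S2, S3, S4, S5}: 32 + 73 = 105
  {S2} + {S1, S3, S4, S5}: 52 + 72 = 124
  {S1, S2} + {S3, S4, S5}: 52 + 72 = 124
  {S3} + {S1, S2, S4, S5}: 24 + 73 = 97
  {S1, S3} + {S2, S4, S5}: 32 + 73 = 105
  {S2, S3} + {S1, S4, S5}: 52 + 72 = 124
  … (15 splits in total)
Best: vehicle 1 Hub → S3 → Hub = 24; vehicle 2 Hub → S1 → S2 → S4 → S5 → Hub = 73; combined 97.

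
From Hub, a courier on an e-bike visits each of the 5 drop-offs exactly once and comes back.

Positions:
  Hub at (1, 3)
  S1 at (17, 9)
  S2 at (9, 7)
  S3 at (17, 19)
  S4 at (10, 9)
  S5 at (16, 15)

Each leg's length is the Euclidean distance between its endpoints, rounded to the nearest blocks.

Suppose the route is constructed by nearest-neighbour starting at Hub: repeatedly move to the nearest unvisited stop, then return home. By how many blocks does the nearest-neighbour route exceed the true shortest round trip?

From Hub: S2=9, S4=11, S1=17, S5=19, S3=23 → choose S2 (9).
From S2: S4=2, S1=8, S5=11, S3=14 → choose S4 (2).
From S4: S1=7, S5=8, S3=12 → choose S1 (7).
From S1: S5=6, S3=10 → choose S5 (6).
From S5: S3=4 → choose S3 (4).
NN route Hub → S2 → S4 → S1 → S5 → S3 → Hub costs 51.
Optimal: Hub → S1 → S3 → S5 → S4 → S2 → Hub costs 50 (by enumerating all 60 distinct tours).
Excess = 51 − 50 = 1.

1 blocks longer than the optimal tour.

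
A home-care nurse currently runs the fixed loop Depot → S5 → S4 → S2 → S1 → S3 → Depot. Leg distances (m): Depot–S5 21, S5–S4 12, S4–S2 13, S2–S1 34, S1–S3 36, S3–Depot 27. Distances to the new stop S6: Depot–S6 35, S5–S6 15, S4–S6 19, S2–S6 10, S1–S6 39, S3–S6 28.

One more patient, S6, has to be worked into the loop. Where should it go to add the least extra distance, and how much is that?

Minimum extra distance: 15 m, inserting S6 between S2 and S1.

Insertion cost between consecutive stops i–j is d(i,S6) + d(S6,j) − d(i,j):
  between Depot and S5: 35 + 15 − 21 = 29
  between S5 and S4: 15 + 19 − 12 = 22
  between S4 and S2: 19 + 10 − 13 = 16
  between S2 and S1: 10 + 39 − 34 = 15
  between S1 and S3: 39 + 28 − 36 = 31
  between S3 and Depot: 28 + 35 − 27 = 36
Cheapest insertion is between S2 and S1, adding 15.
New total = 143 + 15 = 158.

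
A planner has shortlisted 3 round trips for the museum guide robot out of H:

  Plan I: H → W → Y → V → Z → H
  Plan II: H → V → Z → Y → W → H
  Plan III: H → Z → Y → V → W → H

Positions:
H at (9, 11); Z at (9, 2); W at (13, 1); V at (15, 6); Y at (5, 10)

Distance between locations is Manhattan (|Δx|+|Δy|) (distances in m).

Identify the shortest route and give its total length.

Plan I: 14 + 17 + 14 + 10 + 9 = 64
Plan II: 11 + 10 + 12 + 17 + 14 = 64
Plan III: 9 + 12 + 14 + 7 + 14 = 56

Shortest is Plan III, total 56 m.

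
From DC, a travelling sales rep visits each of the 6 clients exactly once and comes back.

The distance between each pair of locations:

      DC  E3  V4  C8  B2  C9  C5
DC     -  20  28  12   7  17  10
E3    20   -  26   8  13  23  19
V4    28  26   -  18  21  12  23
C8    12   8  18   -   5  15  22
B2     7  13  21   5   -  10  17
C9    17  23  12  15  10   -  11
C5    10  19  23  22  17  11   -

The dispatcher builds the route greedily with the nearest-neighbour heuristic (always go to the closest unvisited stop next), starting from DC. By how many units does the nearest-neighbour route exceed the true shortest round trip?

DC: B2=7, C5=10, C8=12, C9=17, E3=20, V4=28 ⇒ B2
B2: C8=5, C9=10, E3=13, C5=17, V4=21 ⇒ C8
C8: E3=8, C9=15, V4=18, C5=22 ⇒ E3
E3: C5=19, C9=23, V4=26 ⇒ C5
C5: C9=11, V4=23 ⇒ C9
C9: V4=12 ⇒ V4
NN route DC → B2 → C8 → E3 → C5 → C9 → V4 → DC costs 90.
Optimal: DC → B2 → E3 → C8 → V4 → C9 → C5 → DC costs 79 (by enumerating all 360 distinct tours).
Excess = 90 − 79 = 11.

The nearest-neighbour route is 11 longer than optimal.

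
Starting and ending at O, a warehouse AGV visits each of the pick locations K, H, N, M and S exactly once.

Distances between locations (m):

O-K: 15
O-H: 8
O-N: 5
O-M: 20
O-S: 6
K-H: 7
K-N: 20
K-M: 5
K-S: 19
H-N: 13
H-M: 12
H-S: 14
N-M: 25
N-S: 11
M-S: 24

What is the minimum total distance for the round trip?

Shortest round trip = 60 m.

With 5 stops there are 5!/2 = 60 distinct round trips (a route and its reverse cost the same).
O-K-H-N-M-S-O: 15+7+13+25+24+6 = 90
O-K-H-N-S-M-O: 15+7+13+11+24+20 = 90
O-K-H-M-N-S-O: 15+7+12+25+11+6 = 76
O-K-H-M-S-N-O: 15+7+12+24+11+5 = 74
O-K-H-S-N-M-O: 15+7+14+11+25+20 = 92
O-K-H-S-M-N-O: 15+7+14+24+25+5 = 90
O-K-N-H-M-S-O: 15+20+13+12+24+6 = 90
O-K-N-H-S-M-O: 15+20+13+14+24+20 = 106
O-K-N-M-H-S-O: 15+20+25+12+14+6 = 92
O-K-N-M-S-H-O: 15+20+25+24+14+8 = 106
O-K-N-S-H-M-O: 15+20+11+14+12+20 = 92
O-K-N-S-M-H-O: 15+20+11+24+12+8 = 90
O-K-M-H-N-S-O: 15+5+12+13+11+6 = 62
O-K-M-H-S-N-O: 15+5+12+14+11+5 = 62
… (46 more)
O-H-K-M-S-N-O: 8+7+5+24+11+5 = 60  ← best
The minimum is 60.
One optimal route: O → H → K → M → S → N → O (or its reverse).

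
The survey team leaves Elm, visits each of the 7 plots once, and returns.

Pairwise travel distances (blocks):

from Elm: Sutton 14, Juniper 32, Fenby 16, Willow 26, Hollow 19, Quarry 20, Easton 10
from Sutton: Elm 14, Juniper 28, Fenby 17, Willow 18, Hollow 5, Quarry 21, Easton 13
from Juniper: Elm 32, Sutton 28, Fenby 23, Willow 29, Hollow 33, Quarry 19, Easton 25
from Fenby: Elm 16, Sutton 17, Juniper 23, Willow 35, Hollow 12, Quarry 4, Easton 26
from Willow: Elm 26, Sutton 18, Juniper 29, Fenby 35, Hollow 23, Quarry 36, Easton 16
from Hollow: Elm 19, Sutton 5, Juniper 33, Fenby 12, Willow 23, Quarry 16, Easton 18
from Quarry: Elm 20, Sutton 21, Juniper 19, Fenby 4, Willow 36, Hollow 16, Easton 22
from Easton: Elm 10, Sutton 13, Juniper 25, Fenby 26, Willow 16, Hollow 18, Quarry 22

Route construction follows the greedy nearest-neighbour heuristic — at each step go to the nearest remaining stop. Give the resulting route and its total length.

118 blocks along Elm → Easton → Sutton → Hollow → Fenby → Quarry → Juniper → Willow → Elm.

Elm → [Easton:10 / Sutton:14 / Fenby:16 / Hollow:19 / Quarry:20 / Willow:26 / Juniper:32] → Easton (10)
Easton → [Sutton:13 / Willow:16 / Hollow:18 / Quarry:22 / Juniper:25 / Fenby:26] → Sutton (13)
Sutton → [Hollow:5 / Fenby:17 / Willow:18 / Quarry:21 / Juniper:28] → Hollow (5)
Hollow → [Fenby:12 / Quarry:16 / Willow:23 / Juniper:33] → Fenby (12)
Fenby → [Quarry:4 / Juniper:23 / Willow:35] → Quarry (4)
Quarry → [Juniper:19 / Willow:36] → Juniper (19)
Juniper → [Willow:29] → Willow (29)
Return Willow→Elm: 26.
Total = 10 + 13 + 5 + 12 + 4 + 19 + 29 + 26 = 118.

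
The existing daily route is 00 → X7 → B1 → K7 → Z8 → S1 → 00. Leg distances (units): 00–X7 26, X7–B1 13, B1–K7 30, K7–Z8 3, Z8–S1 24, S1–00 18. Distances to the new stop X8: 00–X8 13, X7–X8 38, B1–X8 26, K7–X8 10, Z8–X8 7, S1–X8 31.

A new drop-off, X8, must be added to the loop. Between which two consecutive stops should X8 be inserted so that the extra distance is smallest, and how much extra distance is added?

Insertion cost between consecutive stops i–j is d(i,X8) + d(X8,j) − d(i,j):
  between 00 and X7: 13 + 38 − 26 = 25
  between X7 and B1: 38 + 26 − 13 = 51
  between B1 and K7: 26 + 10 − 30 = 6
  between K7 and Z8: 10 + 7 − 3 = 14
  between Z8 and S1: 7 + 31 − 24 = 14
  between S1 and 00: 31 + 13 − 18 = 26
Cheapest insertion is between B1 and K7, adding 6.
New total = 114 + 6 = 120.

Minimum extra distance: 6, inserting X8 between B1 and K7.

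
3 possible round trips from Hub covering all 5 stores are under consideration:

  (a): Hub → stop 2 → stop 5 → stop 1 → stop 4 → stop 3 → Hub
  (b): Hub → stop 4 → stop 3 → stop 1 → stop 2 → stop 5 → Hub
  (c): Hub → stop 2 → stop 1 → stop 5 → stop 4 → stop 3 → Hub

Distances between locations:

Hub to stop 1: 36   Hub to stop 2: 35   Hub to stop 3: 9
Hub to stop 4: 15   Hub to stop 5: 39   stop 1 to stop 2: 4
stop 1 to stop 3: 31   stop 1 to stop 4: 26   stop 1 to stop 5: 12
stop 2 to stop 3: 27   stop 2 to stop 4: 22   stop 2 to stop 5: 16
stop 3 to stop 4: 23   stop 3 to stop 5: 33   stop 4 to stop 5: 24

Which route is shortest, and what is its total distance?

Shortest is (c), total 107.

(a): 35 + 16 + 12 + 26 + 23 + 9 = 121
(b): 15 + 23 + 31 + 4 + 16 + 39 = 128
(c): 35 + 4 + 12 + 24 + 23 + 9 = 107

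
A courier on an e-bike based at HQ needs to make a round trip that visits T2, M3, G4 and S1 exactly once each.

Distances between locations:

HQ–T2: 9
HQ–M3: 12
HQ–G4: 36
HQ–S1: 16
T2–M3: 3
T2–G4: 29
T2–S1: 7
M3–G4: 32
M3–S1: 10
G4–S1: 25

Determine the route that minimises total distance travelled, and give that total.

HQ - T2 - M3 - G4 - S1 - HQ: 9+3+32+25+16 = 85
HQ - T2 - M3 - S1 - G4 - HQ: 9+3+10+25+36 = 83
HQ - T2 - G4 - M3 - S1 - HQ: 9+29+32+10+16 = 96
HQ - T2 - G4 - S1 - M3 - HQ: 9+29+25+10+12 = 85
HQ - T2 - S1 - M3 - G4 - HQ: 9+7+10+32+36 = 94
HQ - T2 - S1 - G4 - M3 - HQ: 9+7+25+32+12 = 85
HQ - M3 - T2 - G4 - S1 - HQ: 12+3+29+25+16 = 85
HQ - M3 - T2 - S1 - G4 - HQ: 12+3+7+25+36 = 83
HQ - M3 - G4 - T2 - S1 - HQ: 12+32+29+7+16 = 96
HQ - M3 - S1 - T2 - G4 - HQ: 12+10+7+29+36 = 94
HQ - G4 - T2 - M3 - S1 - HQ: 36+29+3+10+16 = 94
HQ - G4 - M3 - T2 - S1 - HQ: 36+32+3+7+16 = 94
The minimum is 83.
One optimal route: HQ → T2 → M3 → S1 → G4 → HQ (or its reverse).

Minimum total distance: 83.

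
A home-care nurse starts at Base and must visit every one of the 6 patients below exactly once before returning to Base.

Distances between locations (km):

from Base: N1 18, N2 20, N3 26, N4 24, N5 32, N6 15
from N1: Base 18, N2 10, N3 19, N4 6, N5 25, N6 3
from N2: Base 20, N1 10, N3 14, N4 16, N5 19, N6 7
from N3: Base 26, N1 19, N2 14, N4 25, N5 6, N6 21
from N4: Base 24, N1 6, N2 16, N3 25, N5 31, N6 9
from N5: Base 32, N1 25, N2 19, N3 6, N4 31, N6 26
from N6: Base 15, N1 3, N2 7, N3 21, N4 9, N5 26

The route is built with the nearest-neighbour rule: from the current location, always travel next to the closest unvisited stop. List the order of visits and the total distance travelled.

Base → [N6:15 / N1:18 / N2:20 / N4:24 / N3:26 / N5:32] → N6 (15)
N6 → [N1:3 / N2:7 / N4:9 / N3:21 / N5:26] → N1 (3)
N1 → [N4:6 / N2:10 / N3:19 / N5:25] → N4 (6)
N4 → [N2:16 / N3:25 / N5:31] → N2 (16)
N2 → [N3:14 / N5:19] → N3 (14)
N3 → [N5:6] → N5 (6)
Return N5→Base: 32.
Total = 15 + 3 + 6 + 16 + 14 + 6 + 32 = 92.

92 km along Base → N6 → N1 → N4 → N2 → N3 → N5 → Base.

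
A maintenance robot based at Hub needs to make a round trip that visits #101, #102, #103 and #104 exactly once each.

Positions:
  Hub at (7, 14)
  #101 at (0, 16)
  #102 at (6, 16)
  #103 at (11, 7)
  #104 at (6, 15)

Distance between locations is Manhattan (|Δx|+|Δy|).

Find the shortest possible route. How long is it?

Minimum total distance: 40.

With 4 stops there are 4!/2 = 12 distinct round trips (a route and its reverse cost the same).
Hub-#101-#102-#103-#104-Hub: 9+6+14+13+2 = 44
Hub-#101-#102-#104-#103-Hub: 9+6+1+13+11 = 40
Hub-#101-#103-#102-#104-Hub: 9+20+14+1+2 = 46
Hub-#101-#103-#104-#102-Hub: 9+20+13+1+3 = 46
Hub-#101-#104-#102-#103-Hub: 9+7+1+14+11 = 42
Hub-#101-#104-#103-#102-Hub: 9+7+13+14+3 = 46
Hub-#102-#101-#103-#104-Hub: 3+6+20+13+2 = 44
Hub-#102-#101-#104-#103-Hub: 3+6+7+13+11 = 40
Hub-#102-#103-#101-#104-Hub: 3+14+20+7+2 = 46
Hub-#102-#104-#101-#103-Hub: 3+1+7+20+11 = 42
Hub-#103-#101-#102-#104-Hub: 11+20+6+1+2 = 40
Hub-#103-#102-#101-#104-Hub: 11+14+6+7+2 = 40
The minimum is 40.
One optimal route: Hub → #101 → #102 → #104 → #103 → Hub (or its reverse).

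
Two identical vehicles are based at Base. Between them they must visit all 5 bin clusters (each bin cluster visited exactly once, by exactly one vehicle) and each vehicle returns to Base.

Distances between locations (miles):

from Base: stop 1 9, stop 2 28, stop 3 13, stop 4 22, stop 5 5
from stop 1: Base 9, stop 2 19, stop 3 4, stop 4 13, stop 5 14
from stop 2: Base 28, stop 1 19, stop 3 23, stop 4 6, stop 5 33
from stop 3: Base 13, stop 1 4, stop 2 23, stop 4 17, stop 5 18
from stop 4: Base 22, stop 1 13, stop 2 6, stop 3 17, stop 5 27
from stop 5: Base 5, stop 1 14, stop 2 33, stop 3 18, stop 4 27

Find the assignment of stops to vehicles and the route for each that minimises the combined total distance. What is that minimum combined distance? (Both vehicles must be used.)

There are 2^4 − 1 = 15 ways to divide the 5 stops into two non-empty groups. For each, the best each vehicle can do is its own shortest tour through its group:
  {stop 1} + {stop 2, stop 3, stop 4, stop 5}: 18 + 74 = 92
  {stop 2} + {stop 1, stop 3, stop 4, stop 5}: 56 + 62 = 118
  {stop 1, stop 2} + {stop 3, stop 4, stop 5}: 56 + 62 = 118
  {stop 3} + {stop 1, stop 2, stop 4, stop 5}: 26 + 66 = 92
  {stop 1, stop 3} + {stop 2, stop 4, stop 5}: 26 + 66 = 92
  {stop 2, stop 3} + {stop 1, stop 4, stop 5}: 64 + 54 = 118
  … (15 splits in total)
  {stop 1, stop 2, stop 3, stop 4} + {stop 5}: 64 + 10 = 74  ← best
Best: vehicle 1 Base → stop 1 → stop 2 → stop 4 → stop 3 → Base = 64; vehicle 2 Base → stop 5 → Base = 10; combined 74.

74 miles — the smallest possible combined total.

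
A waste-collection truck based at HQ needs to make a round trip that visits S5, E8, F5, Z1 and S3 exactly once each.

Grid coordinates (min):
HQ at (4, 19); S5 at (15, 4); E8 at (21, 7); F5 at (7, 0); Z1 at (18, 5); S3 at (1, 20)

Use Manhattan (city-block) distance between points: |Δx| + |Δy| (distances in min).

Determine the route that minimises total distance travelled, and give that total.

Minimum total distance: 80 min.

There are 60 distinct closed tours to check (reversals are equivalent).
HQ - S5 - E8 - F5 - Z1 - S3 - HQ: 26+9+21+16+32+4 = 108
HQ - S5 - E8 - F5 - S3 - Z1 - HQ: 26+9+21+26+32+28 = 142
HQ - S5 - E8 - Z1 - F5 - S3 - HQ: 26+9+5+16+26+4 = 86
HQ - S5 - E8 - Z1 - S3 - F5 - HQ: 26+9+5+32+26+22 = 120
HQ - S5 - E8 - S3 - F5 - Z1 - HQ: 26+9+33+26+16+28 = 138
HQ - S5 - E8 - S3 - Z1 - F5 - HQ: 26+9+33+32+16+22 = 138
HQ - S5 - F5 - E8 - Z1 - S3 - HQ: 26+12+21+5+32+4 = 100
HQ - S5 - F5 - E8 - S3 - Z1 - HQ: 26+12+21+33+32+28 = 152
HQ - S5 - F5 - Z1 - E8 - S3 - HQ: 26+12+16+5+33+4 = 96
HQ - S5 - F5 - Z1 - S3 - E8 - HQ: 26+12+16+32+33+29 = 148
HQ - S5 - F5 - S3 - E8 - Z1 - HQ: 26+12+26+33+5+28 = 130
HQ - S5 - F5 - S3 - Z1 - E8 - HQ: 26+12+26+32+5+29 = 130
HQ - S5 - Z1 - E8 - F5 - S3 - HQ: 26+4+5+21+26+4 = 86
HQ - S5 - Z1 - E8 - S3 - F5 - HQ: 26+4+5+33+26+22 = 116
… (46 more)
HQ - E8 - Z1 - S5 - F5 - S3 - HQ: 29+5+4+12+26+4 = 80  ← best
The minimum is 80.
One optimal route: HQ → E8 → Z1 → S5 → F5 → S3 → HQ (or its reverse).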